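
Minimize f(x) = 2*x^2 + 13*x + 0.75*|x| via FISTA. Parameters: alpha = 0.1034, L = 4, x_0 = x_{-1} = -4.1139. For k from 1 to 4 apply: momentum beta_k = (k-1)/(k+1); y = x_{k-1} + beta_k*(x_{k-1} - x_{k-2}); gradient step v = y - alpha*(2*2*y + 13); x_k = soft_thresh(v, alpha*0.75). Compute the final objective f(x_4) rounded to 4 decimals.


FISTA on f(x) = 2*x^2 + 13*x + 0.75*|x|
L = 4, alpha = 0.1034
Iteration 1: beta = 0.0, y = -4.1139 + 0.0*(-4.1139 + 4.1139) = -4.1139
  grad(y) = -3.4556, v = y - alpha*grad = -3.7566
  prox(v) = soft_thresh(-3.7566, 0.0776) = -3.679
Iteration 2: beta = 0.3333, y = -3.679 + 0.3333*(-3.679 + 4.1139) = -3.5341
  grad(y) = -1.1364, v = y - alpha*grad = -3.4166
  prox(v) = soft_thresh(-3.4166, 0.0776) = -3.339
Iteration 3: beta = 0.5, y = -3.339 + 0.5*(-3.339 + 3.679) = -3.169
  grad(y) = 0.3238, v = y - alpha*grad = -3.2025
  prox(v) = soft_thresh(-3.2025, 0.0776) = -3.125
Iteration 4: beta = 0.6, y = -3.125 + 0.6*(-3.125 + 3.339) = -2.9965
  grad(y) = 1.0139, v = y - alpha*grad = -3.1014
  prox(v) = soft_thresh(-3.1014, 0.0776) = -3.0238
f(x_4) = 2*(-3.0238)^2 + 13*(-3.0238) + 0.75*|-3.0238| = -18.7548


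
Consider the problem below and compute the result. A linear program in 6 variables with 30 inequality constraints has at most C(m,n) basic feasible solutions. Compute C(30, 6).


Each vertex corresponds to some choice of n active constraints out of m, so the number of vertices is at most C(m, n) = m! / (n!(m-n)!).
m = 30, n = 6
Numerator: 30 * 29 * 28 * 27 * 26 * 25
Denominator: 6! = 720
C(30, 6) = 593775


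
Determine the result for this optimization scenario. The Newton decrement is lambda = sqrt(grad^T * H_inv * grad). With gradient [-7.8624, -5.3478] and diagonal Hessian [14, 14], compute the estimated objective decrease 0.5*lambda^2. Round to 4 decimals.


Step 1: H is diagonal, so H^(-1) * g = [-0.5616, -0.382].
Step 2: g^T H^(-1) g = sum_i g_i^2 / H_ii
  = (-7.8624)^2/14 + (-5.3478)^2/14
  = 4.4155 + 2.0428 = 6.4583
Step 3: Objective decrease = 0.5 * g^T H^(-1) g = 3.2292


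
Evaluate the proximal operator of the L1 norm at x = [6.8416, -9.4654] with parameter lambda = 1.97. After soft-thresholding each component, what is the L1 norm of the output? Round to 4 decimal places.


Soft-thresholding with lambda = 1.97:
prox(6.8416) = sign(6.8416)*max(|6.8416| - 1.97, 0) = 4.8716
prox(-9.4654) = sign(-9.4654)*max(|-9.4654| - 1.97, 0) = -7.4954
prox(x) = [4.8716, -7.4954]
||prox(x)||_1 = 4.8716 + 7.4954 = 12.367


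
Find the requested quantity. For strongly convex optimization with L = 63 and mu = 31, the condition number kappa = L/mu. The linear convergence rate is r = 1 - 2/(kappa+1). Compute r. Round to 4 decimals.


Step 1: Compute the condition number.
kappa = L/mu = 63/31 = 2.0323
Step 2: Compute the convergence rate.
r = 1 - 2/(kappa + 1) = 1 - 2*mu/(L + mu) = (L - mu)/(L + mu) = 32/94 = 0.3404


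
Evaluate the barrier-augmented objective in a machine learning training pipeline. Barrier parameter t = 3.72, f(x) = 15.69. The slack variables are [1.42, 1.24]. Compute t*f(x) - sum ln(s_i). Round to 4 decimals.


Step 1: Compute log-barrier.
ln values: [0.3507, 0.2151]
phi = -(0.3507 + 0.2151) = -0.5658
Step 2: Compute augmented objective.
t*f(x) = 3.72*15.69 = 58.3668
Total = 58.3668 - 0.5658 = 57.801


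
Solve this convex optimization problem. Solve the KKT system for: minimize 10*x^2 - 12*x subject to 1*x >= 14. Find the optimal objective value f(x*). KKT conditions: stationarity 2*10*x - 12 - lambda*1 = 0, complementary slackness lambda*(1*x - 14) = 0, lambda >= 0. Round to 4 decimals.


Step 1: Try lambda = 0 (constraint inactive).
x_unc = 12/(2*10) = 0.6
Check: 1*0.6 = 0.6 < 14 -- violated!
Step 2: Constraint must be active: 1*x = 14
x* = 14/1 = 14.0
lambda = (2*10*14.0 - 12)/1 = 268.0
Step 3: Compute optimal value.
f(x*) = 10*14.0^2 - 12*14.0 = 1792.0


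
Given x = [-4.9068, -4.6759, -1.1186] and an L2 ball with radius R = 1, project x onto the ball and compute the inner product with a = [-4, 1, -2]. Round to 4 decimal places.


Step 1: Compute ||x|| (intermediates to 6 decimals).
||x|| = sqrt((-4.9068)^2 + (-4.6759)^2 + (-1.1186)^2) = 6.869643
Step 2: Project.
Since ||x|| > R, scale = R/||x|| = 1/6.869643 = 0.145568, proj(x) = scale * x
proj(x) = [-0.714273, -0.680661, -0.162832]
Step 3: Dot product.
a^T * proj(x) = -4*(-0.714273) + 1*(-0.680661) - 2*(-0.162832) = 2.5021


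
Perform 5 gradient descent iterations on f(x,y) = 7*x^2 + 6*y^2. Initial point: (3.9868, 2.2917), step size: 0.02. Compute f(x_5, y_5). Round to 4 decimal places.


Gradient descent on f(x,y) = 7*x^2 + 6*y^2.
Starting point: (3.9868, 2.2917), alpha = 0.02
Step 1: grad_x = 2*7*3.9868 = 55.8152, grad_y = 2*6*2.2917 = 27.5004
  x_1 = 3.9868 - 0.02*55.8152 = 2.8705
  y_1 = 2.2917 - 0.02*27.5004 = 1.7417
Step 2: grad_x = 2*7*2.8705 = 40.1869, grad_y = 2*6*1.7417 = 20.9003
  x_2 = 2.8705 - 0.02*40.1869 = 2.0668
  y_2 = 1.7417 - 0.02*20.9003 = 1.3237
Step 3: grad_x = 2*7*2.0668 = 28.9346, grad_y = 2*6*1.3237 = 15.8842
  x_3 = 2.0668 - 0.02*28.9346 = 1.4881
  y_3 = 1.3237 - 0.02*15.8842 = 1.006
Step 4: grad_x = 2*7*1.4881 = 20.8329, grad_y = 2*6*1.006 = 12.072
  x_4 = 1.4881 - 0.02*20.8329 = 1.0714
  y_4 = 1.006 - 0.02*12.072 = 0.7646
Step 5: grad_x = 2*7*1.0714 = 14.9997, grad_y = 2*6*0.7646 = 9.1747
  x_5 = 1.0714 - 0.02*14.9997 = 0.7714
  y_5 = 0.7646 - 0.02*9.1747 = 0.5811
f(0.7714, 0.5811) = 7*0.7714^2 + 6*0.5811^2 = 6.1914


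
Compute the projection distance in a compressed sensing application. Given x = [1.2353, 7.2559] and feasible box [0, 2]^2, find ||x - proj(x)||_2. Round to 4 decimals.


Project each component onto [0, 2].
clip(1.2353) = 1.2353, clip(7.2559) = 2.0
Projection = [1.2353, 2.0]
Squared diffs: [0.0, 27.6245]
Distance = sqrt(27.6245) = 5.2559


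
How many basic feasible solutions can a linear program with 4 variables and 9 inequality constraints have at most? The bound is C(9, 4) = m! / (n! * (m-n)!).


Each vertex corresponds to some choice of n active constraints out of m, so the number of vertices is at most C(m, n) = m! / (n!(m-n)!).
m = 9, n = 4
Numerator: 9 * 8 * 7 * 6
Denominator: 4! = 24
C(9, 4) = 126


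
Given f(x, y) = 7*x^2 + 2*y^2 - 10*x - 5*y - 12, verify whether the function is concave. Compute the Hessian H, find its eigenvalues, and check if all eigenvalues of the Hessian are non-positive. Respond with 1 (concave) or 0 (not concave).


The Hessian of f(x,y) = 7*x^2 + 2*y^2 - 10*x - 5*y - 12 is:
H = [[14, 0], [0, 4]]
Trace = 14 + 4 = 18
Determinant = 14*4 - (0)^2 = 56
Discriminant = (18)^2 - 4*56 = 100.0
Eigenvalues: lambda_1 = 4.0, lambda_2 = 14.0
The function is not concave.

0


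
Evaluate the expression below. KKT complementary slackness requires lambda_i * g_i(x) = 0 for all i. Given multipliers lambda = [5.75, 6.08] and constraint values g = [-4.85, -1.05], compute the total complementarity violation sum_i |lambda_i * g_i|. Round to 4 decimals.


KKT complementary slackness check:
lambda_1 * g_1 = 5.75 * -4.85 = -27.8875
lambda_2 * g_2 = 6.08 * -1.05 = -6.384
Total violation = 27.8875 + 6.384 = 34.2715


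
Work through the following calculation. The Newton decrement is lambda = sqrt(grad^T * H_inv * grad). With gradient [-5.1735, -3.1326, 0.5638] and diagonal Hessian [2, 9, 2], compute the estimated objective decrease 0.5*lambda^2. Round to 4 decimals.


Step 1: H is diagonal, so H^(-1) * g = [-2.5868, -0.3481, 0.2819].
Step 2: g^T H^(-1) g = sum_i g_i^2 / H_ii
  = (-5.1735)^2/2 + (-3.1326)^2/9 + (0.5638)^2/2
  = 13.3826 + 1.0904 + 0.1589 = 14.6318
Step 3: Objective decrease = 0.5 * g^T H^(-1) g = 7.3159


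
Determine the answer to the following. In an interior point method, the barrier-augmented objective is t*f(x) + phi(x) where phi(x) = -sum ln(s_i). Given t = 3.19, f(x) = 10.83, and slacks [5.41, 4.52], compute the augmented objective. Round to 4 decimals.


Step 1: Compute log-barrier.
ln values: [1.6882, 1.5085]
phi = -(1.6882 + 1.5085) = -3.1968
Step 2: Compute augmented objective.
t*f(x) = 3.19*10.83 = 34.5477
Total = 34.5477 - 3.1968 = 31.3509


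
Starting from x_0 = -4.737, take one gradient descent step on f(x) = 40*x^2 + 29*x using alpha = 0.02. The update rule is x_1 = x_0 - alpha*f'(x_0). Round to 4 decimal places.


We compute the gradient at x_0 and apply the update.
f'(x) = 80*x + 29
f'(-4.737) = 80*-4.737 + 29 = -349.96
x_1 = -4.737 - 0.02*-349.96 = 2.2622


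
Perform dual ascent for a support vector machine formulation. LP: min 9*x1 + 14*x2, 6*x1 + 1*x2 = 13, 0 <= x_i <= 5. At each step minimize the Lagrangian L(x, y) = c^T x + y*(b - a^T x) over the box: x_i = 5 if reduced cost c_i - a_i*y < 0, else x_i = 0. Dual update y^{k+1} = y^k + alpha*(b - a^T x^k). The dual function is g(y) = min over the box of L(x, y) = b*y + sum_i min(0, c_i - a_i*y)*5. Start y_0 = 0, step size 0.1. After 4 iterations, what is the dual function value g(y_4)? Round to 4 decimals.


Dual ascent for LP: min 9*x1 + 14*x2, 6*x1 + 1*x2 = 13, 0 <= x_i <= 5
Step 1: y^k = 0.0, reduced costs: (9.0, 14.0)
  x^k = (0.0, 0.0), subgradient = b - a^T x = 13.0
  y^{k+1} = 0.0 + 0.1*13.0 = 1.3
Step 2: y^k = 1.3, reduced costs: (1.2, 12.7)
  x^k = (0.0, 0.0), subgradient = b - a^T x = 13.0
  y^{k+1} = 1.3 + 0.1*13.0 = 2.6
Step 3: y^k = 2.6, reduced costs: (-6.6, 11.4)
  x^k = (5.0, 0.0), subgradient = b - a^T x = -17.0
  y^{k+1} = 2.6 + 0.1*-17.0 = 0.9
Step 4: y^k = 0.9, reduced costs: (3.6, 13.1)
  x^k = (0.0, 0.0), subgradient = b - a^T x = 13.0
  y^{k+1} = 0.9 + 0.1*13.0 = 2.2
Dual objective at y_4 = 2.2: reduced costs (-4.2, 11.8), box minimizer x = (5.0, 0.0)
g(y_4) = b*y + (c1 - a1*y)*x1 + (c2 - a2*y)*x2 = 13*2.2 + (-4.2)*5.0 + 11.8*0.0 = 28.6 - 21.0 + 0.0 = 7.6


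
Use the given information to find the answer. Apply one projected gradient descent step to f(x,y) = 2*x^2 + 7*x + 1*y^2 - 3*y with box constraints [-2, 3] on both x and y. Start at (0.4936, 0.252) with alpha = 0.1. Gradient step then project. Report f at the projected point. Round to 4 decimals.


Step 1: Compute gradient at (0.4936, 0.252).
grad_x = 2*2*0.4936 + 7 = 8.9744
grad_y = 2*1*0.252 - 3 = -2.496
Step 2: Gradient step.
x_raw = 0.4936 - 0.1*8.9744 = -0.4038
y_raw = 0.252 - 0.1*-2.496 = 0.5016
Step 3: Project onto [-2, 3].
x_proj = clip(-0.4038) = -0.4038
y_proj = clip(0.5016) = 0.5016
Step 4: Evaluate f.
f(-0.4038, 0.5016) = -3.7539


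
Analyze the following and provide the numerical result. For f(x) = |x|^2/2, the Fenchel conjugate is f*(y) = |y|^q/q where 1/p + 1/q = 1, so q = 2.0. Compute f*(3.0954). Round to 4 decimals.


The conjugate exponent q satisfies 1/p + 1/q = 1.
p = 2, so q = 2/(2 - 1) = 2.0
|y|^q = 3.0954^2.0 = 9.5815
f*(3.0954) = 9.5815 / 2.0 = 4.7908


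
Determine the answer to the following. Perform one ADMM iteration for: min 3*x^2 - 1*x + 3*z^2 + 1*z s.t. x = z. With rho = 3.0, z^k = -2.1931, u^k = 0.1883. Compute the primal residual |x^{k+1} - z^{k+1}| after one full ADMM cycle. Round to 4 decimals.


ADMM iteration with rho = 3.0, z^k = -2.1931, u^k = 0.1883
Step 1: x-update.
Minimize 3*x^2 - 1*x + (3.0/2)*(x + 2.1931 + 0.1883)^2
FOC: (2*3 + 3.0)*x = 1 + 3.0*(-2.1931 - 0.1883)
x^{k+1} = -0.6827
Step 2: z-update.
Minimize 3*z^2 + 1*z + (3.0/2)*(-0.6827 - z + 0.1883)^2
FOC: (2*3 + 3.0)*z = -1 + 3.0*(-0.6827 + 0.1883)
z^{k+1} = -0.2759
Step 3: u-update.
u^{k+1} = 0.1883 - 0.6827 + 0.2759 = -0.2185
Step 4: Primal residual = |-0.6827 + 0.2759| = 0.4068


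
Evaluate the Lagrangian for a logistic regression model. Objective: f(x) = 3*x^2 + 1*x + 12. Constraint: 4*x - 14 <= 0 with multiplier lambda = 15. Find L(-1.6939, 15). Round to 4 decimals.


Step 1: Evaluate f(x).
f(-1.6939) = 3*(-1.6939)^2 + 1*(-1.6939) + 12 = 18.914
Step 2: Evaluate g(x).
g(-1.6939) = 4*-1.6939 - 14 = -20.7756
Step 3: Compute Lagrangian.
L = 18.914 + 15*-20.7756 = -292.72


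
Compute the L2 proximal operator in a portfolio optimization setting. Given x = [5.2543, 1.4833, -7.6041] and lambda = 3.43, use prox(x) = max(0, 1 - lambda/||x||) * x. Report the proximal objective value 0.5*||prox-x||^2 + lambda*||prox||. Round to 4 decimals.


Step 1: Compute ||x||.
||x|| = 9.3611
Step 2: Compute scaling factor.
scale = max(0, 1 - 3.43/9.3611) = 0.6336
Step 3: prox(x) = [3.3291, 0.9398, -4.8179]
||prox(x)|| = 5.9311
Step 4: Proximal objective.
0.5*||prox-x||^2 = 5.8825
lambda*||prox|| = 20.3437
Total = 26.2261


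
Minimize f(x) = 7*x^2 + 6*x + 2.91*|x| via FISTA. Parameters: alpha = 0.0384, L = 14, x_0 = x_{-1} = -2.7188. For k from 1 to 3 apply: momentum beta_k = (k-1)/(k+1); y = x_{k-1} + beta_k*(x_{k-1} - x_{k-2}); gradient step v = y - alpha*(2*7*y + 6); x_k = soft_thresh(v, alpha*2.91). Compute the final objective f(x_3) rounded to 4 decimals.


FISTA on f(x) = 7*x^2 + 6*x + 2.91*|x|
L = 14, alpha = 0.0384
Iteration 1: beta = 0.0, y = -2.7188 + 0.0*(-2.7188 + 2.7188) = -2.7188
  grad(y) = -32.0632, v = y - alpha*grad = -1.4876
  prox(v) = soft_thresh(-1.4876, 0.1117) = -1.3758
Iteration 2: beta = 0.3333, y = -1.3758 + 0.3333*(-1.3758 + 2.7188) = -0.9282
  grad(y) = -6.9944, v = y - alpha*grad = -0.6596
  prox(v) = soft_thresh(-0.6596, 0.1117) = -0.5478
Iteration 3: beta = 0.5, y = -0.5478 + 0.5*(-0.5478 + 1.3758) = -0.1338
  grad(y) = 4.1261, v = y - alpha*grad = -0.2923
  prox(v) = soft_thresh(-0.2923, 0.1117) = -0.1805
f(x_3) = 7*(-0.1805)^2 + 6*(-0.1805) + 2.91*|-0.1805| = -0.3297


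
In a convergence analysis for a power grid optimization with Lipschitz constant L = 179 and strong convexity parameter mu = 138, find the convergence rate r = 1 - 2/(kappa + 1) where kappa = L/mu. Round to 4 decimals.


Step 1: Compute the condition number.
kappa = L/mu = 179/138 = 1.2971
Step 2: Compute the convergence rate.
r = 1 - 2/(kappa + 1) = 1 - 2*mu/(L + mu) = (L - mu)/(L + mu) = 41/317 = 0.1293


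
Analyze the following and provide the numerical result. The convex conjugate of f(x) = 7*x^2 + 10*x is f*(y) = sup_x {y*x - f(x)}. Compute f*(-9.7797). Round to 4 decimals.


f*(y) = sup_x {y*x - a*x^2 - b*x} = sup_x {(y-b)*x - a*x^2}
FOC: (y - b) - 2a*x = 0 => x* = (y - b)/(2a)
x* = (-9.7797 - 10)/(2*7) = -1.4128
f*(-9.7797) = (y-b)^2/(4a) = (-9.7797 - 10)^2/(4*7)
= 391.2365/28 = 13.9727


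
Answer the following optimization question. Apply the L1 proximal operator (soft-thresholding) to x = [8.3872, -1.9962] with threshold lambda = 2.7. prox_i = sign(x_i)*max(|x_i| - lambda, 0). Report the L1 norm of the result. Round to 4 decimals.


Soft-thresholding with lambda = 2.7:
prox(8.3872) = sign(8.3872)*max(|8.3872| - 2.7, 0) = 5.6872
prox(-1.9962) = sign(-1.9962)*max(|-1.9962| - 2.7, 0) = 0.0
prox(x) = [5.6872, 0.0]
||prox(x)||_1 = 5.6872 + 0.0 = 5.6872


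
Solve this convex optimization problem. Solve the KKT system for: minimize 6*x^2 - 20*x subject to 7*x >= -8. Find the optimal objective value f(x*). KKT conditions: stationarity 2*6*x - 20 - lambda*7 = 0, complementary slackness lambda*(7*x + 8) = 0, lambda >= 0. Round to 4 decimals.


Step 1: Try lambda = 0 (constraint inactive).
Stationarity: 2*6*x - 20 = 0
x* = 20/(2*6) = 5/3 = 1.6667 (rounded; the exact value 5/3 is used below)
Check constraint: 7*1.6667 = 11.6669 >= -8 -- satisfied.
Step 2: Compute optimal value.
f(x*) = 6*(5/3)^2 - 20*(5/3) = -16.6667


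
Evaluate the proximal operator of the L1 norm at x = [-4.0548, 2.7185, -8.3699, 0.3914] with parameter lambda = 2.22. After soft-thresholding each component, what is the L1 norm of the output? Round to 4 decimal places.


Soft-thresholding with lambda = 2.22:
prox(-4.0548) = sign(-4.0548)*max(|-4.0548| - 2.22, 0) = -1.8348
prox(2.7185) = sign(2.7185)*max(|2.7185| - 2.22, 0) = 0.4985
prox(-8.3699) = sign(-8.3699)*max(|-8.3699| - 2.22, 0) = -6.1499
prox(0.3914) = sign(0.3914)*max(|0.3914| - 2.22, 0) = 0.0
prox(x) = [-1.8348, 0.4985, -6.1499, 0.0]
||prox(x)||_1 = 1.8348 + 0.4985 + 6.1499 + 0.0 = 8.4832


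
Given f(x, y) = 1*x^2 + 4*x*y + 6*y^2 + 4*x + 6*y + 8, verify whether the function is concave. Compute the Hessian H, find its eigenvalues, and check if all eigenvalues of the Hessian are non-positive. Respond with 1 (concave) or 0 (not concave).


The Hessian of f(x,y) = 1*x^2 + 4*x*y + 6*y^2 + 4*x + 6*y + 8 is:
H = [[2, 4], [4, 12]]
Trace = 2 + 12 = 14
Determinant = 2*12 - (4)^2 = 8
Discriminant = (14)^2 - 4*8 = 164.0
Eigenvalues: lambda_1 = 0.5969, lambda_2 = 13.4031
The function is not concave.

0


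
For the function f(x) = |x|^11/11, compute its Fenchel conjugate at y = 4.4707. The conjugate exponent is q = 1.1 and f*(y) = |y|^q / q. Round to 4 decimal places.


The conjugate exponent q satisfies 1/p + 1/q = 1.
p = 11, so q = 11/(11 - 1) = 1.1
|y|^q = 4.4707^1.1 = 5.1929
f*(4.4707) = 5.1929 / 1.1 = 4.7209


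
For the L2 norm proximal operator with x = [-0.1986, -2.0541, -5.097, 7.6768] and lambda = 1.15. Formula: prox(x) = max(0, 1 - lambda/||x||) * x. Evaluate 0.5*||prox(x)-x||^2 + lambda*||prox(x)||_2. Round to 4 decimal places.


Step 1: Compute ||x||.
||x|| = 9.4431
Step 2: Compute scaling factor.
scale = max(0, 1 - 1.15/9.4431) = 0.8782
Step 3: prox(x) = [-0.1744, -1.8039, -4.4763, 6.7419]
||prox(x)|| = 8.2931
Step 4: Proximal objective.
0.5*||prox-x||^2 = 0.6613
lambda*||prox|| = 9.5371
Total = 10.1983


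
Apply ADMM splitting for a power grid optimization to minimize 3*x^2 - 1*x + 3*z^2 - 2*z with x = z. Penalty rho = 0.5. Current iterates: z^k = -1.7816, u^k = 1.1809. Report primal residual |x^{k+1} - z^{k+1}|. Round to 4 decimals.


ADMM iteration with rho = 0.5, z^k = -1.7816, u^k = 1.1809
Step 1: x-update.
Minimize 3*x^2 - 1*x + (0.5/2)*(x + 1.7816 + 1.1809)^2
FOC: (2*3 + 0.5)*x = 1 + 0.5*(-1.7816 - 1.1809)
x^{k+1} = -0.074
Step 2: z-update.
Minimize 3*z^2 - 2*z + (0.5/2)*(-0.074 - z + 1.1809)^2
FOC: (2*3 + 0.5)*z = 2 + 0.5*(-0.074 + 1.1809)
z^{k+1} = 0.3928
Step 3: u-update.
u^{k+1} = 1.1809 - 0.074 - 0.3928 = 0.714
Step 4: Primal residual = |-0.074 - 0.3928| = 0.4669


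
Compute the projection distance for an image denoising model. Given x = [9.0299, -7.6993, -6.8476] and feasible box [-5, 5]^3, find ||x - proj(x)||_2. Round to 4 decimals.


Project each component onto [-5, 5].
clip(9.0299) = 5.0, clip(-7.6993) = -5.0, clip(-6.8476) = -5.0
Projection = [5.0, -5.0, -5.0]
Squared diffs: [16.2401, 7.2862, 3.4136]
Distance = sqrt(26.9399) = 5.1904


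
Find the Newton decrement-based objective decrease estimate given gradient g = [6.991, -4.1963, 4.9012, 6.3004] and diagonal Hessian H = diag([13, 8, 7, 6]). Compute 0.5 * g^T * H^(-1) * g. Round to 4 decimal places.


Step 1: H is diagonal, so H^(-1) * g = [0.5378, -0.5245, 0.7002, 1.0501].
Step 2: g^T H^(-1) g = sum_i g_i^2 / H_ii
  = (6.991)^2/13 + (-4.1963)^2/8 + (4.9012)^2/7 + (6.3004)^2/6
  = 3.7595 + 2.2011 + 3.4317 + 6.6158 = 16.0082
Step 3: Objective decrease = 0.5 * g^T H^(-1) g = 8.0041


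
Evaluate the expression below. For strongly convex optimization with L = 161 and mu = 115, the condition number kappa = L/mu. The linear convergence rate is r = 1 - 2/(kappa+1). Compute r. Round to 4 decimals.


Step 1: Compute the condition number.
kappa = L/mu = 161/115 = 1.4
Step 2: Compute the convergence rate.
r = 1 - 2/(kappa + 1) = 1 - 2*mu/(L + mu) = (L - mu)/(L + mu) = 46/276 = 0.1667


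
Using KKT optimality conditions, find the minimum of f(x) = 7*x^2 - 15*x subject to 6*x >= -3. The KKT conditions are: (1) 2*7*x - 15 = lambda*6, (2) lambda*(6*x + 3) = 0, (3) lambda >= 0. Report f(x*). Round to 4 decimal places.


Step 1: Try lambda = 0 (constraint inactive).
Stationarity: 2*7*x - 15 = 0
x* = 15/(2*7) = 15/14 = 1.0714 (rounded; the exact value 15/14 is used below)
Check constraint: 6*1.0714 = 6.4284 >= -3 -- satisfied.
Step 2: Compute optimal value.
f(x*) = 7*(15/14)^2 - 15*(15/14) = -8.0357


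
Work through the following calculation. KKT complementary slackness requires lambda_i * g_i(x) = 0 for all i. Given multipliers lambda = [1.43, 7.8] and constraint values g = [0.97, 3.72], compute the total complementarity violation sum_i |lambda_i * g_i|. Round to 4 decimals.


KKT complementary slackness check:
lambda_1 * g_1 = 1.43 * 0.97 = 1.3871
lambda_2 * g_2 = 7.8 * 3.72 = 29.016
Total violation = 1.3871 + 29.016 = 30.4031


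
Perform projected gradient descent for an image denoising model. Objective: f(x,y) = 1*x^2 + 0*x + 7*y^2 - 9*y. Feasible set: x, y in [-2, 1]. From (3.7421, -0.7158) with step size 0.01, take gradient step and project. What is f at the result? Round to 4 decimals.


Step 1: Compute gradient at (3.7421, -0.7158).
grad_x = 2*1*3.7421 + 0 = 7.4842
grad_y = 2*7*-0.7158 - 9 = -19.0212
Step 2: Gradient step.
x_raw = 3.7421 - 0.01*7.4842 = 3.6673
y_raw = -0.7158 - 0.01*-19.0212 = -0.5256
Step 3: Project onto [-2, 1].
x_proj = clip(3.6673) = 1.0
y_proj = clip(-0.5256) = -0.5256
Step 4: Evaluate f.
f(1.0, -0.5256) = 7.664


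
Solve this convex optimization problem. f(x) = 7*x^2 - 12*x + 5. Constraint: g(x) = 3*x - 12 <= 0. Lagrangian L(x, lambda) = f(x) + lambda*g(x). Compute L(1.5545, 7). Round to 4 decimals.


Step 1: Evaluate f(x).
f(1.5545) = 7*1.5545^2 - 12*1.5545 + 5 = 3.2613
Step 2: Evaluate g(x).
g(1.5545) = 3*1.5545 - 12 = -7.3365
Step 3: Compute Lagrangian.
L = 3.2613 + 7*-7.3365 = -48.0942


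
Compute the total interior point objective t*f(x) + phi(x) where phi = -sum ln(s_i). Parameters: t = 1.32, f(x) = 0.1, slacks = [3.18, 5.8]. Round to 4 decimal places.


Step 1: Compute log-barrier.
ln values: [1.1569, 1.7579]
phi = -(1.1569 + 1.7579) = -2.9147
Step 2: Compute augmented objective.
t*f(x) = 1.32*0.1 = 0.132
Total = 0.132 - 2.9147 = -2.7827


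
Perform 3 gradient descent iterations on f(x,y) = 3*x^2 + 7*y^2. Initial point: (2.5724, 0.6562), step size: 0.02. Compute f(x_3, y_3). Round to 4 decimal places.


Gradient descent on f(x,y) = 3*x^2 + 7*y^2.
Starting point: (2.5724, 0.6562), alpha = 0.02
Step 1: grad_x = 2*3*2.5724 = 15.4344, grad_y = 2*7*0.6562 = 9.1868
  x_1 = 2.5724 - 0.02*15.4344 = 2.2637
  y_1 = 0.6562 - 0.02*9.1868 = 0.4725
Step 2: grad_x = 2*3*2.2637 = 13.5823, grad_y = 2*7*0.4725 = 6.6145
  x_2 = 2.2637 - 0.02*13.5823 = 1.9921
  y_2 = 0.4725 - 0.02*6.6145 = 0.3402
Step 3: grad_x = 2*3*1.9921 = 11.9524, grad_y = 2*7*0.3402 = 4.7624
  x_3 = 1.9921 - 0.02*11.9524 = 1.753
  y_3 = 0.3402 - 0.02*4.7624 = 0.2449
f(1.753, 0.2449) = 3*1.753^2 + 7*0.2449^2 = 9.6391


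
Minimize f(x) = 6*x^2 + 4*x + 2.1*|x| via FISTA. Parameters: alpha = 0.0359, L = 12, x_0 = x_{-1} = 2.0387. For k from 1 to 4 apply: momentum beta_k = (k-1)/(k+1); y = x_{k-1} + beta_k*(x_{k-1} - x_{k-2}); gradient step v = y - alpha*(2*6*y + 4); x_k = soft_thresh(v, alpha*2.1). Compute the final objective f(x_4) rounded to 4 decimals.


FISTA on f(x) = 6*x^2 + 4*x + 2.1*|x|
L = 12, alpha = 0.0359
Iteration 1: beta = 0.0, y = 2.0387 + 0.0*(2.0387 - 2.0387) = 2.0387
  grad(y) = 28.4644, v = y - alpha*grad = 1.0168
  prox(v) = soft_thresh(1.0168, 0.0754) = 0.9414
Iteration 2: beta = 0.3333, y = 0.9414 + 0.3333*(0.9414 - 2.0387) = 0.5757
  grad(y) = 10.9082, v = y - alpha*grad = 0.1841
  prox(v) = soft_thresh(0.1841, 0.0754) = 0.1087
Iteration 3: beta = 0.5, y = 0.1087 + 0.5*(0.1087 - 0.9414) = -0.3077
  grad(y) = 0.3078, v = y - alpha*grad = -0.3187
  prox(v) = soft_thresh(-0.3187, 0.0754) = -0.2433
Iteration 4: beta = 0.6, y = -0.2433 + 0.6*(-0.2433 - 0.1087) = -0.4546
  grad(y) = -1.4548, v = y - alpha*grad = -0.4023
  prox(v) = soft_thresh(-0.4023, 0.0754) = -0.3269
f(x_4) = 6*(-0.3269)^2 + 4*(-0.3269) + 2.1*|-0.3269| = 0.0202


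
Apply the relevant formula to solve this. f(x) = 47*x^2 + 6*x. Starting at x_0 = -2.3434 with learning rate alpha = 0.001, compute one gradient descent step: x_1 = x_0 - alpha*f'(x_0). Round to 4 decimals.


We compute the gradient at x_0 and apply the update.
f'(x) = 94*x + 6
f'(-2.3434) = 94*-2.3434 + 6 = -214.2796
x_1 = -2.3434 - 0.001*-214.2796 = -2.1291


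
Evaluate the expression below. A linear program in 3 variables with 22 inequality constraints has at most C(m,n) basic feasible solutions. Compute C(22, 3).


Each vertex corresponds to some choice of n active constraints out of m, so the number of vertices is at most C(m, n) = m! / (n!(m-n)!).
m = 22, n = 3
Numerator: 22 * 21 * 20
Denominator: 3! = 6
C(22, 3) = 1540


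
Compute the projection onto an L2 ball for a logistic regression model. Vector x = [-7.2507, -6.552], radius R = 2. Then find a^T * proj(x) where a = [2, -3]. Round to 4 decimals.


Step 1: Compute ||x|| (intermediates to 6 decimals).
||x|| = sqrt((-7.2507)^2 + (-6.552)^2) = 9.772479
Step 2: Project.
Since ||x|| > R, scale = R/||x|| = 2/9.772479 = 0.204656, proj(x) = scale * x
proj(x) = [-1.483899, -1.340906]
Step 3: Dot product.
a^T * proj(x) = 2*(-1.483899) - 3*(-1.340906) = 1.0549


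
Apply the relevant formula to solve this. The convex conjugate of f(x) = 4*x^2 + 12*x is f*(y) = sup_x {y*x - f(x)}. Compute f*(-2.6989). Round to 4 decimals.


f*(y) = sup_x {y*x - a*x^2 - b*x} = sup_x {(y-b)*x - a*x^2}
FOC: (y - b) - 2a*x = 0 => x* = (y - b)/(2a)
x* = (-2.6989 - 12)/(2*4) = -1.8374
f*(-2.6989) = (y-b)^2/(4a) = (-2.6989 - 12)^2/(4*4)
= 216.0577/16 = 13.5036


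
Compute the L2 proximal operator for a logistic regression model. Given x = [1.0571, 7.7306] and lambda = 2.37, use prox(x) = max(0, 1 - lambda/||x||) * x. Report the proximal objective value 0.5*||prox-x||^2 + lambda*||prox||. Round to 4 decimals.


Step 1: Compute ||x||.
||x|| = 7.8025
Step 2: Compute scaling factor.
scale = max(0, 1 - 2.37/7.8025) = 0.6963
Step 3: prox(x) = [0.736, 5.3825]
||prox(x)|| = 5.4325
Step 4: Proximal objective.
0.5*||prox-x||^2 = 2.8085
lambda*||prox|| = 12.875
Total = 15.6836


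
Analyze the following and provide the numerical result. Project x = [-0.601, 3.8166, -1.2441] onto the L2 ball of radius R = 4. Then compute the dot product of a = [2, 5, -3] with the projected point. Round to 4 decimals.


Step 1: Compute ||x|| (intermediates to 6 decimals).
||x|| = sqrt((-0.601)^2 + 3.8166^2 + (-1.2441)^2) = 4.058993
Step 2: Project.
Since ||x|| > R, scale = R/||x|| = 4/4.058993 = 0.985466, proj(x) = scale * x
proj(x) = [-0.592265, 3.76113, -1.226018]
Step 3: Dot product.
a^T * proj(x) = 2*(-0.592265) + 5*3.76113 - 3*(-1.226018) = 21.2992


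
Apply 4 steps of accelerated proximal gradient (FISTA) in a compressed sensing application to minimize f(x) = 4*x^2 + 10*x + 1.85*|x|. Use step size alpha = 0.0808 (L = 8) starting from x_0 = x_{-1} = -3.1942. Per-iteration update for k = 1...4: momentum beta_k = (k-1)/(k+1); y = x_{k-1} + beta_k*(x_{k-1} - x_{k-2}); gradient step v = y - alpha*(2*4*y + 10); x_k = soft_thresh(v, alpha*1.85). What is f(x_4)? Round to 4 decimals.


FISTA on f(x) = 4*x^2 + 10*x + 1.85*|x|
L = 8, alpha = 0.0808
Iteration 1: beta = 0.0, y = -3.1942 + 0.0*(-3.1942 + 3.1942) = -3.1942
  grad(y) = -15.5536, v = y - alpha*grad = -1.9375
  prox(v) = soft_thresh(-1.9375, 0.1495) = -1.788
Iteration 2: beta = 0.3333, y = -1.788 + 0.3333*(-1.788 + 3.1942) = -1.3193
  grad(y) = -0.554, v = y - alpha*grad = -1.2745
  prox(v) = soft_thresh(-1.2745, 0.1495) = -1.125
Iteration 3: beta = 0.5, y = -1.125 + 0.5*(-1.125 + 1.788) = -0.7935
  grad(y) = 3.6519, v = y - alpha*grad = -1.0886
  prox(v) = soft_thresh(-1.0886, 0.1495) = -0.9391
Iteration 4: beta = 0.6, y = -0.9391 + 0.6*(-0.9391 + 1.125) = -0.8276
  grad(y) = 3.3795, v = y - alpha*grad = -1.1006
  prox(v) = soft_thresh(-1.1006, 0.1495) = -0.9511
f(x_4) = 4*(-0.9511)^2 + 10*(-0.9511) + 1.85*|-0.9511| = -4.1331


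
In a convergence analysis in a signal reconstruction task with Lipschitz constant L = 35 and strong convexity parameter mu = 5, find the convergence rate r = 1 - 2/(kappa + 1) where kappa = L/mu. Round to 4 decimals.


Step 1: Compute the condition number.
kappa = L/mu = 35/5 = 7.0
Step 2: Compute the convergence rate.
r = 1 - 2/(kappa + 1) = 1 - 2*mu/(L + mu) = (L - mu)/(L + mu) = 30/40 = 0.75


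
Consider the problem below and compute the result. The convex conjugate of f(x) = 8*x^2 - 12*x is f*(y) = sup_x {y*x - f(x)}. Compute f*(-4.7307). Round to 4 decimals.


f*(y) = sup_x {y*x - a*x^2 - b*x} = sup_x {(y-b)*x - a*x^2}
FOC: (y - b) - 2a*x = 0 => x* = (y - b)/(2a)
x* = (-4.7307 + 12)/(2*8) = 0.4543
f*(-4.7307) = (y-b)^2/(4a) = (-4.7307 + 12)^2/(4*8)
= 52.8427/32 = 1.6513


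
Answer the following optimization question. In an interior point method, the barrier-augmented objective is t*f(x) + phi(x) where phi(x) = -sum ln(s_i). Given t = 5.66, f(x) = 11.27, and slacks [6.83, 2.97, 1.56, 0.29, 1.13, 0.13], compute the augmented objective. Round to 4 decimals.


Step 1: Compute log-barrier.
ln values: [1.9213, 1.0886, 0.4447, -1.2379, 0.1222, -2.0402]
phi = -(1.9213 + 1.0886 + 0.4447 - 1.2379 + 0.1222 - 2.0402) = -0.2987
Step 2: Compute augmented objective.
t*f(x) = 5.66*11.27 = 63.7882
Total = 63.7882 - 0.2987 = 63.4895


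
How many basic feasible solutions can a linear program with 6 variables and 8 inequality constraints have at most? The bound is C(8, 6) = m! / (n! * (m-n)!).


Each vertex corresponds to some choice of n active constraints out of m, so the number of vertices is at most C(m, n) = m! / (n!(m-n)!).
m = 8, n = 6
Numerator: 8 * 7 * 6 * 5 * 4 * 3
Denominator: 6! = 720
C(8, 6) = 28


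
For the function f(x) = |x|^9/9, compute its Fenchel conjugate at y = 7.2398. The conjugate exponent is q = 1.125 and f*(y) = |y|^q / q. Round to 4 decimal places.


The conjugate exponent q satisfies 1/p + 1/q = 1.
p = 9, so q = 9/(9 - 1) = 1.125
|y|^q = 7.2398^1.125 = 9.2724
f*(7.2398) = 9.2724 / 1.125 = 8.2421


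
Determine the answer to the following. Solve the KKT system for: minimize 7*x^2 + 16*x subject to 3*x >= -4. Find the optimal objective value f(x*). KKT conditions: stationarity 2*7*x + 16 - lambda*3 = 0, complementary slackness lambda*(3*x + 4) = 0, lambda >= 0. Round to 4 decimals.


Step 1: Try lambda = 0 (constraint inactive).
Stationarity: 2*7*x + 16 = 0
x* = -16/(2*7) = -8/7 = -1.1429 (rounded; the exact value -8/7 is used below)
Check constraint: 3*-1.1429 = -3.4287 >= -4 -- satisfied.
Step 2: Compute optimal value.
f(x*) = 7*(-8/7)^2 + 16*(-8/7) = -9.1429


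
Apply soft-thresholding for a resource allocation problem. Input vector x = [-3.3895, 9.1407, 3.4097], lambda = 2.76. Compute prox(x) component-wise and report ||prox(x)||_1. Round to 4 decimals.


Soft-thresholding with lambda = 2.76:
prox(-3.3895) = sign(-3.3895)*max(|-3.3895| - 2.76, 0) = -0.6295
prox(9.1407) = sign(9.1407)*max(|9.1407| - 2.76, 0) = 6.3807
prox(3.4097) = sign(3.4097)*max(|3.4097| - 2.76, 0) = 0.6497
prox(x) = [-0.6295, 6.3807, 0.6497]
||prox(x)||_1 = 0.6295 + 6.3807 + 0.6497 = 7.6599


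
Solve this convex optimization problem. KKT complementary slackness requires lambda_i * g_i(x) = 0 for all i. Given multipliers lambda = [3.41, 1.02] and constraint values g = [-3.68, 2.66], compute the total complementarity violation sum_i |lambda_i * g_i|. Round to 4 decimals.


KKT complementary slackness check:
lambda_1 * g_1 = 3.41 * -3.68 = -12.5488
lambda_2 * g_2 = 1.02 * 2.66 = 2.7132
Total violation = 12.5488 + 2.7132 = 15.262


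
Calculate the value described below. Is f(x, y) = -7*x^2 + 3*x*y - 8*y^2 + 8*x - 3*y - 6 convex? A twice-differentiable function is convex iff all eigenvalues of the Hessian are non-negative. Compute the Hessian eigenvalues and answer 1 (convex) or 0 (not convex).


The Hessian of f(x,y) = -7*x^2 + 3*x*y - 8*y^2 + 8*x - 3*y - 6 is:
H = [[-14, 3], [3, -16]]
Trace = -14 - 16 = -30
Determinant = -14*-16 - (3)^2 = 215
Discriminant = (-30)^2 - 4*215 = 40.0
Eigenvalues: lambda_1 = -18.1623, lambda_2 = -11.8377
The function is not convex.

0


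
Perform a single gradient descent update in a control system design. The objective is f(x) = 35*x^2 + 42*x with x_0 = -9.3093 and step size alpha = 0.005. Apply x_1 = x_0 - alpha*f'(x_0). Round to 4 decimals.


We compute the gradient at x_0 and apply the update.
f'(x) = 70*x + 42
f'(-9.3093) = 70*-9.3093 + 42 = -609.651
x_1 = -9.3093 - 0.005*-609.651 = -6.261


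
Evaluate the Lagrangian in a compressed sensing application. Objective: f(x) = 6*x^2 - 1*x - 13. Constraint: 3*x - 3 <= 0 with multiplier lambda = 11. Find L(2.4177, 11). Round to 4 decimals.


Step 1: Evaluate f(x).
f(2.4177) = 6*2.4177^2 - 1*2.4177 - 13 = 19.6539
Step 2: Evaluate g(x).
g(2.4177) = 3*2.4177 - 3 = 4.2531
Step 3: Compute Lagrangian.
L = 19.6539 + 11*4.2531 = 66.438


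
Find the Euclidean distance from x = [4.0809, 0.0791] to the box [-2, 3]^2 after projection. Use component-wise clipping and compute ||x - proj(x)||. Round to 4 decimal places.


Project each component onto [-2, 3].
clip(4.0809) = 3.0, clip(0.0791) = 0.0791
Projection = [3.0, 0.0791]
Squared diffs: [1.1683, 0.0]
Distance = sqrt(1.1683) = 1.0809


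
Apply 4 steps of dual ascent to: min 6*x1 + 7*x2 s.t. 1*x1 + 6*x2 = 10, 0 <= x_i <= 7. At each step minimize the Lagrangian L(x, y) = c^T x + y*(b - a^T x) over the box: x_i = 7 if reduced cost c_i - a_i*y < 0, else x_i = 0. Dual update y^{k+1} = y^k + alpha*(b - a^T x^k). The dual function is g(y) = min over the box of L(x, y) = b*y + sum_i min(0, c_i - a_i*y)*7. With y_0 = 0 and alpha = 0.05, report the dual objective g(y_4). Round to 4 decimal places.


Dual ascent for LP: min 6*x1 + 7*x2, 1*x1 + 6*x2 = 10, 0 <= x_i <= 7
Step 1: y^k = 0.0, reduced costs: (6.0, 7.0)
  x^k = (0.0, 0.0), subgradient = b - a^T x = 10.0
  y^{k+1} = 0.0 + 0.05*10.0 = 0.5
Step 2: y^k = 0.5, reduced costs: (5.5, 4.0)
  x^k = (0.0, 0.0), subgradient = b - a^T x = 10.0
  y^{k+1} = 0.5 + 0.05*10.0 = 1.0
Step 3: y^k = 1.0, reduced costs: (5.0, 1.0)
  x^k = (0.0, 0.0), subgradient = b - a^T x = 10.0
  y^{k+1} = 1.0 + 0.05*10.0 = 1.5
Step 4: y^k = 1.5, reduced costs: (4.5, -2.0)
  x^k = (0.0, 7.0), subgradient = b - a^T x = -32.0
  y^{k+1} = 1.5 + 0.05*-32.0 = -0.1
Dual objective at y_4 = -0.1: reduced costs (6.1, 7.6), box minimizer x = (0.0, 0.0)
g(y_4) = b*y + (c1 - a1*y)*x1 + (c2 - a2*y)*x2 = 10*(-0.1) + 6.1*0.0 + 7.6*0.0 = -1.0 + 0.0 + 0.0 = -1.0


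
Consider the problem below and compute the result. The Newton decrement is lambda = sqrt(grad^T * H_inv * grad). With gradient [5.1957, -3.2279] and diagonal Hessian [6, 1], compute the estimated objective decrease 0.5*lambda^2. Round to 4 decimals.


Step 1: H is diagonal, so H^(-1) * g = [0.866, -3.2279].
Step 2: g^T H^(-1) g = sum_i g_i^2 / H_ii
  = (5.1957)^2/6 + (-3.2279)^2/1
  = 4.4992 + 10.4193 = 14.9186
Step 3: Objective decrease = 0.5 * g^T H^(-1) g = 7.4593


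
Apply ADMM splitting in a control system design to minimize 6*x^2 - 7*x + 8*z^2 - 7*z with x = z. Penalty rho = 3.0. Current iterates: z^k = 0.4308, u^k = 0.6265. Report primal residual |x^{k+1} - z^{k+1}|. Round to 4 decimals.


ADMM iteration with rho = 3.0, z^k = 0.4308, u^k = 0.6265
Step 1: x-update.
Minimize 6*x^2 - 7*x + (3.0/2)*(x - 0.4308 + 0.6265)^2
FOC: (2*6 + 3.0)*x = 7 + 3.0*(0.4308 - 0.6265)
x^{k+1} = 0.4275
Step 2: z-update.
Minimize 8*z^2 - 7*z + (3.0/2)*(0.4275 - z + 0.6265)^2
FOC: (2*8 + 3.0)*z = 7 + 3.0*(0.4275 + 0.6265)
z^{k+1} = 0.5348
Step 3: u-update.
u^{k+1} = 0.6265 + 0.4275 - 0.5348 = 0.5192
Step 4: Primal residual = |0.4275 - 0.5348| = 0.1073


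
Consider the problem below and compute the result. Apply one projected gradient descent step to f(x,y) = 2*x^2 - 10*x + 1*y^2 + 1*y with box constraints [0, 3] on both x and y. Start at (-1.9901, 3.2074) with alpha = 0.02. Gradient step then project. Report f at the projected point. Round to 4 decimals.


Step 1: Compute gradient at (-1.9901, 3.2074).
grad_x = 2*2*-1.9901 - 10 = -17.9604
grad_y = 2*1*3.2074 + 1 = 7.4148
Step 2: Gradient step.
x_raw = -1.9901 - 0.02*-17.9604 = -1.6309
y_raw = 3.2074 - 0.02*7.4148 = 3.0591
Step 3: Project onto [0, 3].
x_proj = clip(-1.6309) = 0.0
y_proj = clip(3.0591) = 3.0
Step 4: Evaluate f.
f(0.0, 3.0) = 12.0


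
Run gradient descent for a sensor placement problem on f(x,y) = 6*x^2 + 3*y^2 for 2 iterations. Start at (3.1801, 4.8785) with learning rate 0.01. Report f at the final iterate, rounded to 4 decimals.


Gradient descent on f(x,y) = 6*x^2 + 3*y^2.
Starting point: (3.1801, 4.8785), alpha = 0.01
Step 1: grad_x = 2*6*3.1801 = 38.1612, grad_y = 2*3*4.8785 = 29.271
  x_1 = 3.1801 - 0.01*38.1612 = 2.7985
  y_1 = 4.8785 - 0.01*29.271 = 4.5858
Step 2: grad_x = 2*6*2.7985 = 33.5819, grad_y = 2*3*4.5858 = 27.5147
  x_2 = 2.7985 - 0.01*33.5819 = 2.4627
  y_2 = 4.5858 - 0.01*27.5147 = 4.3106
f(2.4627, 4.3106) = 6*2.4627^2 + 3*4.3106^2 = 92.1334


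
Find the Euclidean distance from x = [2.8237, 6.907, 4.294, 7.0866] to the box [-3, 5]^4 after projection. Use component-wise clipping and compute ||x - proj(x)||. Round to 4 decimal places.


Project each component onto [-3, 5].
clip(2.8237) = 2.8237, clip(6.907) = 5.0, clip(4.294) = 4.294, clip(7.0866) = 5.0
Projection = [2.8237, 5.0, 4.294, 5.0]
Squared diffs: [0.0, 3.6366, 0.0, 4.3539]
Distance = sqrt(7.9905) = 2.8268


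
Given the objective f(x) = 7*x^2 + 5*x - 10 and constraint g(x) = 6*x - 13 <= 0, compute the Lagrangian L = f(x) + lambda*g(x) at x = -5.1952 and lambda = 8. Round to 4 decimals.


Step 1: Evaluate f(x).
f(-5.1952) = 7*(-5.1952)^2 + 5*(-5.1952) - 10 = 152.9547
Step 2: Evaluate g(x).
g(-5.1952) = 6*-5.1952 - 13 = -44.1712
Step 3: Compute Lagrangian.
L = 152.9547 + 8*-44.1712 = -200.4149


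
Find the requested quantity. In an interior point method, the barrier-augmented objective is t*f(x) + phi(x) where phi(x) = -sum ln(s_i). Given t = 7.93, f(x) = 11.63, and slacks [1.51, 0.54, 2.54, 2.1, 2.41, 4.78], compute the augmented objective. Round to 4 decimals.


Step 1: Compute log-barrier.
ln values: [0.4121, -0.6162, 0.9322, 0.7419, 0.8796, 1.5644]
phi = -(0.4121 - 0.6162 + 0.9322 + 0.7419 + 0.8796 + 1.5644) = -3.9141
Step 2: Compute augmented objective.
t*f(x) = 7.93*11.63 = 92.2259
Total = 92.2259 - 3.9141 = 88.3118


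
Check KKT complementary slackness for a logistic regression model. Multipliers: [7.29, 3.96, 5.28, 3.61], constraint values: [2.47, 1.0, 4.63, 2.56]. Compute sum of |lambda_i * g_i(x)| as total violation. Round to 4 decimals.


KKT complementary slackness check:
lambda_1 * g_1 = 7.29 * 2.47 = 18.0063
lambda_2 * g_2 = 3.96 * 1.0 = 3.96
lambda_3 * g_3 = 5.28 * 4.63 = 24.4464
lambda_4 * g_4 = 3.61 * 2.56 = 9.2416
Total violation = 18.0063 + 3.96 + 24.4464 + 9.2416 = 55.6543


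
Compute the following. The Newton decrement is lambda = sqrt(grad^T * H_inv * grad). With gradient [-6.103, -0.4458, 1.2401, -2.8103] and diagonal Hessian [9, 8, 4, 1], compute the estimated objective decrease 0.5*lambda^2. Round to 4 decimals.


Step 1: H is diagonal, so H^(-1) * g = [-0.6781, -0.0557, 0.31, -2.8103].
Step 2: g^T H^(-1) g = sum_i g_i^2 / H_ii
  = (-6.103)^2/9 + (-0.4458)^2/8 + (1.2401)^2/4 + (-2.8103)^2/1
  = 4.1385 + 0.0248 + 0.3845 + 7.8978 = 12.4456
Step 3: Objective decrease = 0.5 * g^T H^(-1) g = 6.2228


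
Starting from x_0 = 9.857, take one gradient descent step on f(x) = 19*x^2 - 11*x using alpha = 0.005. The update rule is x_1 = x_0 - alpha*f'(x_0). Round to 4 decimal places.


We compute the gradient at x_0 and apply the update.
f'(x) = 38*x - 11
f'(9.857) = 38*9.857 - 11 = 363.566
x_1 = 9.857 - 0.005*363.566 = 8.0392


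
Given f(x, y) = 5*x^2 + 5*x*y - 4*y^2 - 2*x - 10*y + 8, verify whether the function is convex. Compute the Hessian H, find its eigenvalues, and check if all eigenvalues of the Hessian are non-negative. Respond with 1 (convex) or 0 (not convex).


The Hessian of f(x,y) = 5*x^2 + 5*x*y - 4*y^2 - 2*x - 10*y + 8 is:
H = [[10, 5], [5, -8]]
Trace = 10 - 8 = 2
Determinant = 10*-8 - (5)^2 = -105
Discriminant = (2)^2 - 4*-105 = 424.0
Eigenvalues: lambda_1 = -9.2956, lambda_2 = 11.2956
The function is not convex.

0


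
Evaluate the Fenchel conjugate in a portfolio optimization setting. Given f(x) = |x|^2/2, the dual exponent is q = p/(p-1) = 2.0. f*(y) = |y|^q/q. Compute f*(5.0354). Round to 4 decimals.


The conjugate exponent q satisfies 1/p + 1/q = 1.
p = 2, so q = 2/(2 - 1) = 2.0
|y|^q = 5.0354^2.0 = 25.3553
f*(5.0354) = 25.3553 / 2.0 = 12.6776


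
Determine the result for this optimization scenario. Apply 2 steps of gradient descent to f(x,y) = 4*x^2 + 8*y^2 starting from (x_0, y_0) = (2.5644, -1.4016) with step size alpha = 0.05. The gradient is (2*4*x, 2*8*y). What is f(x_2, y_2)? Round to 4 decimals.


Gradient descent on f(x,y) = 4*x^2 + 8*y^2.
Starting point: (2.5644, -1.4016), alpha = 0.05
Step 1: grad_x = 2*4*2.5644 = 20.5152, grad_y = 2*8*-1.4016 = -22.4256
  x_1 = 2.5644 - 0.05*20.5152 = 1.5386
  y_1 = -1.4016 - 0.05*-22.4256 = -0.2803
Step 2: grad_x = 2*4*1.5386 = 12.3091, grad_y = 2*8*-0.2803 = -4.4851
  x_2 = 1.5386 - 0.05*12.3091 = 0.9232
  y_2 = -0.2803 - 0.05*-4.4851 = -0.0561
f(0.9232, -0.0561) = 4*0.9232^2 + 8*(-0.0561)^2 = 3.4342
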